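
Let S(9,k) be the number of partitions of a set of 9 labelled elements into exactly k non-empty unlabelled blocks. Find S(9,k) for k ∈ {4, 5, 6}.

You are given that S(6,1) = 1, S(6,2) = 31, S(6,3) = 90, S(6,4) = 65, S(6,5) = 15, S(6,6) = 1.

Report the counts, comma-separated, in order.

7770, 6951, 2646

i=7: T(7,2)=1+2·31=63 | T(7,3)=31+3·90=301 | T(7,4)=90+4·65=350 | T(7,5)=65+5·15=140 | T(7,6)=15+6·1=21
i=8: T(8,3)=63+3·301=966 | T(8,4)=301+4·350=1701 | T(8,5)=350+5·140=1050 | T(8,6)=140+6·21=266
i=9: T(9,4)=966+4·1701=7770 | T(9,5)=1701+5·1050=6951 | T(9,6)=1050+6·266=2646
Read S(9,4) = 7770, S(9,5) = 6951, S(9,6) = 2646.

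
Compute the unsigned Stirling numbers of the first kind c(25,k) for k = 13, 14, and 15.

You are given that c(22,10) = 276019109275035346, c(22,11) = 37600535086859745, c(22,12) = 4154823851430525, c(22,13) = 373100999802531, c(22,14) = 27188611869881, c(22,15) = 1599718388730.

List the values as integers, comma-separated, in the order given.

13990945200239106865, 1246200069070215000, 92446911376173550

r23: T_23,11=22×37600535086859745+276019109275035346=1103230881185949736; T_23,12=22×4154823851430525+37600535086859745=129006659818331295; T_23,13=22×373100999802531+4154823851430525=12363045847086207; T_23,14=22×27188611869881+373100999802531=971250460939913; T_23,15=22×1599718388730+27188611869881=62382416421941
r24: T_24,12=23×129006659818331295+1103230881185949736=4070384057007569521; T_24,13=23×12363045847086207+129006659818331295=413356714301314056; T_24,14=23×971250460939913+12363045847086207=34701806448704206; T_24,15=23×62382416421941+971250460939913=2406046038644556
r25: T_25,13=24×413356714301314056+4070384057007569521=13990945200239106865; T_25,14=24×34701806448704206+413356714301314056=1246200069070215000; T_25,15=24×2406046038644556+34701806448704206=92446911376173550
Read c(25,13) = 13990945200239106865, c(25,14) = 1246200069070215000, c(25,15) = 92446911376173550.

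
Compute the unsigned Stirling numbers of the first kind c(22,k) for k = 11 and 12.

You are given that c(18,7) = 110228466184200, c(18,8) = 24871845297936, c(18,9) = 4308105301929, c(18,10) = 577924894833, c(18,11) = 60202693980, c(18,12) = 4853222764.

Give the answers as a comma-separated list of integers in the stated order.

@19  (19,8):24871845297936·18+110228466184200→557921681547048, (19,9):4308105301929·18+24871845297936→102417740732658, (19,10):577924894833·18+4308105301929→14710753408923, (19,11):60202693980·18+577924894833→1661573386473, (19,12):4853222764·18+60202693980→147560703732
@20  (20,9):102417740732658·19+557921681547048→2503858755467550, (20,10):14710753408923·19+102417740732658→381922055502195, (20,11):1661573386473·19+14710753408923→46280647751910, (20,12):147560703732·19+1661573386473→4465226757381
@21  (21,10):381922055502195·20+2503858755467550→10142299865511450, (21,11):46280647751910·20+381922055502195→1307535010540395, (21,12):4465226757381·20+46280647751910→135585182899530
@22  (22,11):1307535010540395·21+10142299865511450→37600535086859745, (22,12):135585182899530·21+1307535010540395→4154823851430525
Read c(22,11) = 37600535086859745, c(22,12) = 4154823851430525.

37600535086859745, 4154823851430525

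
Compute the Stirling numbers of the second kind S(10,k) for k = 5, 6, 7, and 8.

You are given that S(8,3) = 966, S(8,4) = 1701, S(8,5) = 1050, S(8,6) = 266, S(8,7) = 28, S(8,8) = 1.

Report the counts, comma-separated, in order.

42525, 22827, 5880, 750

r9: T_9,4=4×1701+966=7770; T_9,5=5×1050+1701=6951; T_9,6=6×266+1050=2646; T_9,7=7×28+266=462; T_9,8=8×1+28=36
r10: T_10,5=5×6951+7770=42525; T_10,6=6×2646+6951=22827; T_10,7=7×462+2646=5880; T_10,8=8×36+462=750
Read S(10,5) = 42525, S(10,6) = 22827, S(10,7) = 5880, S(10,8) = 750.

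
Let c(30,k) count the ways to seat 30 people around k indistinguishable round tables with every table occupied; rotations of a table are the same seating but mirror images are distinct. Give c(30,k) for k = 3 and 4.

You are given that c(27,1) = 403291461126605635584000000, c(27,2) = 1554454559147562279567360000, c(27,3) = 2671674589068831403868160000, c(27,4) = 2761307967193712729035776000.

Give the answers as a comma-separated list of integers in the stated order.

i=28: T(28,1)=0+27·403291461126605635584000000=10888869450418352160768000000 | T(28,2)=403291461126605635584000000+27·1554454559147562279567360000=42373564558110787183902720000 | T(28,3)=1554454559147562279567360000+27·2671674589068831403868160000=73689668464006010184007680000 | T(28,4)=2671674589068831403868160000+27·2761307967193712729035776000=77226989703299075087834112000
i=29: T(29,2)=10888869450418352160768000000+28·42373564558110787183902720000=1197348677077520393310044160000 | T(29,3)=42373564558110787183902720000+28·73689668464006010184007680000=2105684281550279072336117760000 | T(29,4)=73689668464006010184007680000+28·77226989703299075087834112000=2236045380156380112643362816000
i=30: T(30,3)=1197348677077520393310044160000+29·2105684281550279072336117760000=62262192842035613491057459200000 | T(30,4)=2105684281550279072336117760000+29·2236045380156380112643362816000=66951000306085302338993639424000
Read c(30,3) = 62262192842035613491057459200000, c(30,4) = 66951000306085302338993639424000.

62262192842035613491057459200000, 66951000306085302338993639424000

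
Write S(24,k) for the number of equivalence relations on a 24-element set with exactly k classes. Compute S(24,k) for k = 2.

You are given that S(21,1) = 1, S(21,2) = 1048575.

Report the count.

r22: T_22,1=1×1+0=1; T_22,2=2×1048575+1=2097151
r23: T_23,1=1×1+0=1; T_23,2=2×2097151+1=4194303
r24: T_24,2=2×4194303+1=8388607
Read S(24,2) = 8388607.

8388607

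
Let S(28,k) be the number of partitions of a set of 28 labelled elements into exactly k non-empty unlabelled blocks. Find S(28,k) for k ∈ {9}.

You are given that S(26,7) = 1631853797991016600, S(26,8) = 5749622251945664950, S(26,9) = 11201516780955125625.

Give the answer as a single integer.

1006698291338432496375

i=27: T(27,8)=1631853797991016600+8·5749622251945664950=47628831813556336200 | T(27,9)=5749622251945664950+9·11201516780955125625=106563273280541795575
i=28: T(28,9)=47628831813556336200+9·106563273280541795575=1006698291338432496375
Read S(28,9) = 1006698291338432496375.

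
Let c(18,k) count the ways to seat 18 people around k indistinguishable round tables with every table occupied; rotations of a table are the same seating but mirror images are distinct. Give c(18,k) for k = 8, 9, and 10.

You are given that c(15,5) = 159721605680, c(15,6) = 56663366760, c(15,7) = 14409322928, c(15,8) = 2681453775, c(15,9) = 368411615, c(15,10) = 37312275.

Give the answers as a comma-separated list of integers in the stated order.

@16  (16,6):56663366760·15+159721605680→1009672107080, (16,7):14409322928·15+56663366760→272803210680, (16,8):2681453775·15+14409322928→54631129553, (16,9):368411615·15+2681453775→8207628000, (16,10):37312275·15+368411615→928095740
@17  (17,7):272803210680·16+1009672107080→5374523477960, (17,8):54631129553·16+272803210680→1146901283528, (17,9):8207628000·16+54631129553→185953177553, (17,10):928095740·16+8207628000→23057159840
@18  (18,8):1146901283528·17+5374523477960→24871845297936, (18,9):185953177553·17+1146901283528→4308105301929, (18,10):23057159840·17+185953177553→577924894833
Read c(18,8) = 24871845297936, c(18,9) = 4308105301929, c(18,10) = 577924894833.

24871845297936, 4308105301929, 577924894833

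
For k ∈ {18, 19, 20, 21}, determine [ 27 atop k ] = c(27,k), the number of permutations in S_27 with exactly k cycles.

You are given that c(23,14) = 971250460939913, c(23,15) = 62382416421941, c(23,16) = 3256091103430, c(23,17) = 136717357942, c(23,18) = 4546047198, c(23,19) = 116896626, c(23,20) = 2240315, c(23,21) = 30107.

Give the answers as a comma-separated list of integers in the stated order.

28460103232088385, 1182329687817135, 40681506808800, 1145254303050

i=24: T(24,15)=971250460939913+23·62382416421941=2406046038644556 | T(24,16)=62382416421941+23·3256091103430=137272511800831 | T(24,17)=3256091103430+23·136717357942=6400590336096 | T(24,18)=136717357942+23·4546047198=241276443496 | T(24,19)=4546047198+23·116896626=7234669596 | T(24,20)=116896626+23·2240315=168423871 | T(24,21)=2240315+23·30107=2932776
i=25: T(25,16)=2406046038644556+24·137272511800831=5700586321864500 | T(25,17)=137272511800831+24·6400590336096=290886679867135 | T(25,18)=6400590336096+24·241276443496=12191224980000 | T(25,19)=241276443496+24·7234669596=414908513800 | T(25,20)=7234669596+24·168423871=11276842500 | T(25,21)=168423871+24·2932776=238810495
i=26: T(26,17)=5700586321864500+25·290886679867135=12972753318542875 | T(26,18)=290886679867135+25·12191224980000=595667304367135 | T(26,19)=12191224980000+25·414908513800=22563937825000 | T(26,20)=414908513800+25·11276842500=696829576300 | T(26,21)=11276842500+25·238810495=17247104875
i=27: T(27,18)=12972753318542875+26·595667304367135=28460103232088385 | T(27,19)=595667304367135+26·22563937825000=1182329687817135 | T(27,20)=22563937825000+26·696829576300=40681506808800 | T(27,21)=696829576300+26·17247104875=1145254303050
Read c(27,18) = 28460103232088385, c(27,19) = 1182329687817135, c(27,20) = 40681506808800, c(27,21) = 1145254303050.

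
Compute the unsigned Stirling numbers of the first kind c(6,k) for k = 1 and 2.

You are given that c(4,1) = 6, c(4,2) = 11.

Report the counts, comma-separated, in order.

120, 274

i=5: T(5,1)=0+4·6=24 | T(5,2)=6+4·11=50
i=6: T(6,1)=0+5·24=120 | T(6,2)=24+5·50=274
Read c(6,1) = 120, c(6,2) = 274.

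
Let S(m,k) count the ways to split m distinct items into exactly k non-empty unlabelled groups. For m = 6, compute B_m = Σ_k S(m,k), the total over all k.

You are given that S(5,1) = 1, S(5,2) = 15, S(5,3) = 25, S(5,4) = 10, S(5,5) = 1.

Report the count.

r6: T_6,1=1×1+0=1; T_6,2=2×15+1=31; T_6,3=3×25+15=90; T_6,4=4×10+25=65; T_6,5=5×1+10=15; T_6,6=6×0+1=1
B_6 = ΣS(6,k) = 1+31+90+65+15+1 = 203

203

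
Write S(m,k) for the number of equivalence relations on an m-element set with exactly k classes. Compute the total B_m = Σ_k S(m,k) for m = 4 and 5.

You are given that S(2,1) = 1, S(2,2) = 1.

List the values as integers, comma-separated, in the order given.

15, 52

i=3: T(3,1)=0+1·1=1 | T(3,2)=1+2·1=3 | T(3,3)=1+3·0=1
i=4: T(4,1)=0+1·1=1 | T(4,2)=1+2·3=7 | T(4,3)=3+3·1=6 | T(4,4)=1+4·0=1
i=5: T(5,1)=0+1·1=1 | T(5,2)=1+2·7=15 | T(5,3)=7+3·6=25 | T(5,4)=6+4·1=10 | T(5,5)=1+5·0=1
B_4 = ΣS(4,k) = 1+7+6+1 = 15
B_5 = ΣS(5,k) = 1+15+25+10+1 = 52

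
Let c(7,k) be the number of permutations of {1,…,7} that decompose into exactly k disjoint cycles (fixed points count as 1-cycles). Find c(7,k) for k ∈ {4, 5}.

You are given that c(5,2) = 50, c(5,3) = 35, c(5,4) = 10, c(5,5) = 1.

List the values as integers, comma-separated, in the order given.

row 6: T[6][3]=5·35+50=225  T[6][4]=5·10+35=85  T[6][5]=5·1+10=15
row 7: T[7][4]=6·85+225=735  T[7][5]=6·15+85=175
Read c(7,4) = 735, c(7,5) = 175.

735, 175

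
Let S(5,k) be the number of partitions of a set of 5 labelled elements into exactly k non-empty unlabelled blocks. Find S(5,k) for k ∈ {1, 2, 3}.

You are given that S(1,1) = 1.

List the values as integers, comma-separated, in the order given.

r2: T_2,1=1×1+0=1; T_2,2=2×0+1=1
r3: T_3,1=1×1+0=1; T_3,2=2×1+1=3; T_3,3=3×0+1=1
r4: T_4,1=1×1+0=1; T_4,2=2×3+1=7; T_4,3=3×1+3=6
r5: T_5,1=1×1+0=1; T_5,2=2×7+1=15; T_5,3=3×6+7=25
Read S(5,1) = 1, S(5,2) = 15, S(5,3) = 25.

1, 15, 25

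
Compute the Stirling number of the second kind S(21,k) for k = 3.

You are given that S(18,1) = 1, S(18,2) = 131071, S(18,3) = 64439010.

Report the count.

@19  (19,1):1·1+0→1, (19,2):131071·2+1→262143, (19,3):64439010·3+131071→193448101
@20  (20,2):262143·2+1→524287, (20,3):193448101·3+262143→580606446
@21  (21,3):580606446·3+524287→1742343625
Read S(21,3) = 1742343625.

1742343625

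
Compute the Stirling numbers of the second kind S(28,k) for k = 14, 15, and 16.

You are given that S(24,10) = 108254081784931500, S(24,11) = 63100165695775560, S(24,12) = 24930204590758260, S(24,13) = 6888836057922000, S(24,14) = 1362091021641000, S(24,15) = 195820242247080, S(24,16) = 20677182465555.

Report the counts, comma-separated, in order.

148782988064375309400, 36060660300744309600, 6539643128396047620

r25: T_25,11=11×63100165695775560+108254081784931500=802355904438462660; T_25,12=12×24930204590758260+63100165695775560=362262620784874680; T_25,13=13×6888836057922000+24930204590758260=114485073343744260; T_25,14=14×1362091021641000+6888836057922000=25958110360896000; T_25,15=15×195820242247080+1362091021641000=4299394655347200; T_25,16=16×20677182465555+195820242247080=526655161695960
r26: T_26,12=12×362262620784874680+802355904438462660=5149507353856958820; T_26,13=13×114485073343744260+362262620784874680=1850568574253550060; T_26,14=14×25958110360896000+114485073343744260=477898618396288260; T_26,15=15×4299394655347200+25958110360896000=90449030191104000; T_26,16=16×526655161695960+4299394655347200=12725877242482560
r27: T_27,13=13×1850568574253550060+5149507353856958820=29206898819153109600; T_27,14=14×477898618396288260+1850568574253550060=8541149231801585700; T_27,15=15×90449030191104000+477898618396288260=1834634071262848260; T_27,16=16×12725877242482560+90449030191104000=294063066070824960
r28: T_28,14=14×8541149231801585700+29206898819153109600=148782988064375309400; T_28,15=15×1834634071262848260+8541149231801585700=36060660300744309600; T_28,16=16×294063066070824960+1834634071262848260=6539643128396047620
Read S(28,14) = 148782988064375309400, S(28,15) = 36060660300744309600, S(28,16) = 6539643128396047620.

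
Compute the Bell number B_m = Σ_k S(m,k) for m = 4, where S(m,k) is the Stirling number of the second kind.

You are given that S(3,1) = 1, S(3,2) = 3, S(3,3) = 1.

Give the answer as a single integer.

15

i=4: T(4,1)=0+1·1=1 | T(4,2)=1+2·3=7 | T(4,3)=3+3·1=6 | T(4,4)=1+4·0=1
B_4 = ΣS(4,k) = 1+7+6+1 = 15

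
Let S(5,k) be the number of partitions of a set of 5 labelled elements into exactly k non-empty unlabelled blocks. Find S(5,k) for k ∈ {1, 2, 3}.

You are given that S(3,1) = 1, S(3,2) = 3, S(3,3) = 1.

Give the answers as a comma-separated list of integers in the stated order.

1, 15, 25

i=4: T(4,1)=0+1·1=1 | T(4,2)=1+2·3=7 | T(4,3)=3+3·1=6
i=5: T(5,1)=0+1·1=1 | T(5,2)=1+2·7=15 | T(5,3)=7+3·6=25
Read S(5,1) = 1, S(5,2) = 15, S(5,3) = 25.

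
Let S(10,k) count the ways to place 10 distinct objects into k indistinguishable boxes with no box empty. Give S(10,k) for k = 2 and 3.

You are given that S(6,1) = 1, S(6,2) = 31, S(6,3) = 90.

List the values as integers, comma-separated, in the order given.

511, 9330

r7: T_7,1=1×1+0=1; T_7,2=2×31+1=63; T_7,3=3×90+31=301
r8: T_8,1=1×1+0=1; T_8,2=2×63+1=127; T_8,3=3×301+63=966
r9: T_9,1=1×1+0=1; T_9,2=2×127+1=255; T_9,3=3×966+127=3025
r10: T_10,2=2×255+1=511; T_10,3=3×3025+255=9330
Read S(10,2) = 511, S(10,3) = 9330.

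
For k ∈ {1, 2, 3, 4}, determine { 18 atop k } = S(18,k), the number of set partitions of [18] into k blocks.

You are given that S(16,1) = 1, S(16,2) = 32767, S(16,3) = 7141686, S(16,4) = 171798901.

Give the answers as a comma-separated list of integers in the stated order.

1, 131071, 64439010, 2798806985

i=17: T(17,1)=0+1·1=1 | T(17,2)=1+2·32767=65535 | T(17,3)=32767+3·7141686=21457825 | T(17,4)=7141686+4·171798901=694337290
i=18: T(18,1)=0+1·1=1 | T(18,2)=1+2·65535=131071 | T(18,3)=65535+3·21457825=64439010 | T(18,4)=21457825+4·694337290=2798806985
Read S(18,1) = 1, S(18,2) = 131071, S(18,3) = 64439010, S(18,4) = 2798806985.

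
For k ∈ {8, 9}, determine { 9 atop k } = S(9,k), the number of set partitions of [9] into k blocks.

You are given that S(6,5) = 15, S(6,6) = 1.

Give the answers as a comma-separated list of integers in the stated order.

i=7: T(7,6)=15+6·1=21 | T(7,7)=1+7·0=1
i=8: T(8,7)=21+7·1=28 | T(8,8)=1+8·0=1
i=9: T(9,8)=28+8·1=36 | T(9,9)=1+9·0=1
Read S(9,8) = 36, S(9,9) = 1.

36, 1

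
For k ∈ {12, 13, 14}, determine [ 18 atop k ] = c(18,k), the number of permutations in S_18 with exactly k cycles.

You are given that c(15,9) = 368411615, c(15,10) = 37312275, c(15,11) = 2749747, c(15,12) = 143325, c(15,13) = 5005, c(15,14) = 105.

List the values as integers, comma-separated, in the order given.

[16] T[16,10]:15*37312275+368411615=928095740 · T[16,11]:15*2749747+37312275=78558480 · T[16,12]:15*143325+2749747=4899622 · T[16,13]:15*5005+143325=218400 · T[16,14]:15*105+5005=6580
[17] T[17,11]:16*78558480+928095740=2185031420 · T[17,12]:16*4899622+78558480=156952432 · T[17,13]:16*218400+4899622=8394022 · T[17,14]:16*6580+218400=323680
[18] T[18,12]:17*156952432+2185031420=4853222764 · T[18,13]:17*8394022+156952432=299650806 · T[18,14]:17*323680+8394022=13896582
Read c(18,12) = 4853222764, c(18,13) = 299650806, c(18,14) = 13896582.

4853222764, 299650806, 13896582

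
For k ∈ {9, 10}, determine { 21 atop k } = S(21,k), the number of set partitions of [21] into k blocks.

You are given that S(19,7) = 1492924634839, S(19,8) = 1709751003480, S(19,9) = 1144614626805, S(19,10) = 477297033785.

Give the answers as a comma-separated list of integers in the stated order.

[20] T[20,8]:8*1709751003480+1492924634839=15170932662679 · T[20,9]:9*1144614626805+1709751003480=12011282644725 · T[20,10]:10*477297033785+1144614626805=5917584964655
[21] T[21,9]:9*12011282644725+15170932662679=123272476465204 · T[21,10]:10*5917584964655+12011282644725=71187132291275
Read S(21,9) = 123272476465204, S(21,10) = 71187132291275.

123272476465204, 71187132291275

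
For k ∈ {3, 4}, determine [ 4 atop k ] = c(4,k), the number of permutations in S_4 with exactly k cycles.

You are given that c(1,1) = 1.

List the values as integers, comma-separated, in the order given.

i=2: T(2,1)=0+1·1=1 | T(2,2)=1+1·0=1
i=3: T(3,2)=1+2·1=3 | T(3,3)=1+2·0=1
i=4: T(4,3)=3+3·1=6 | T(4,4)=1+3·0=1
Read c(4,3) = 6, c(4,4) = 1.

6, 1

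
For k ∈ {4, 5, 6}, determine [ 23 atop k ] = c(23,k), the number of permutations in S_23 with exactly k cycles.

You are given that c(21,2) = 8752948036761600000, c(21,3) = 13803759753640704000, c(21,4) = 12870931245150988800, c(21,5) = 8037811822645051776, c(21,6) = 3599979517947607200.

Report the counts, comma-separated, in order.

i=22: T(22,3)=8752948036761600000+21·13803759753640704000=298631902863216384000 | T(22,4)=13803759753640704000+21·12870931245150988800=284093315901811468800 | T(22,5)=12870931245150988800+21·8037811822645051776=181664979520697076096 | T(22,6)=8037811822645051776+21·3599979517947607200=83637381699544802976
i=23: T(23,4)=298631902863216384000+22·284093315901811468800=6548684852703068697600 | T(23,5)=284093315901811468800+22·181664979520697076096=4280722865357147142912 | T(23,6)=181664979520697076096+22·83637381699544802976=2021687376910682741568
Read c(23,4) = 6548684852703068697600, c(23,5) = 4280722865357147142912, c(23,6) = 2021687376910682741568.

6548684852703068697600, 4280722865357147142912, 2021687376910682741568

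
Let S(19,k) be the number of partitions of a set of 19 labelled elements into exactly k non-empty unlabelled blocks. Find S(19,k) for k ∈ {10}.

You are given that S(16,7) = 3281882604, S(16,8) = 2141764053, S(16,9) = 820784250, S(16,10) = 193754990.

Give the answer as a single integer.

row 17: T[17][8]=8·2141764053+3281882604=20415995028  T[17][9]=9·820784250+2141764053=9528822303  T[17][10]=10·193754990+820784250=2758334150
row 18: T[18][9]=9·9528822303+20415995028=106175395755  T[18][10]=10·2758334150+9528822303=37112163803
row 19: T[19][10]=10·37112163803+106175395755=477297033785
Read S(19,10) = 477297033785.

477297033785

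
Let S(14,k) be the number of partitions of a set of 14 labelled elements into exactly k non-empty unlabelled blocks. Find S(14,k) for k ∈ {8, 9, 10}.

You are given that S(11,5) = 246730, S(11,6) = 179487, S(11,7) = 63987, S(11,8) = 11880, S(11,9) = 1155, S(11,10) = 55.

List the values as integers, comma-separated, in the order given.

20912320, 5135130, 752752

r12: T_12,6=6×179487+246730=1323652; T_12,7=7×63987+179487=627396; T_12,8=8×11880+63987=159027; T_12,9=9×1155+11880=22275; T_12,10=10×55+1155=1705
r13: T_13,7=7×627396+1323652=5715424; T_13,8=8×159027+627396=1899612; T_13,9=9×22275+159027=359502; T_13,10=10×1705+22275=39325
r14: T_14,8=8×1899612+5715424=20912320; T_14,9=9×359502+1899612=5135130; T_14,10=10×39325+359502=752752
Read S(14,8) = 20912320, S(14,9) = 5135130, S(14,10) = 752752.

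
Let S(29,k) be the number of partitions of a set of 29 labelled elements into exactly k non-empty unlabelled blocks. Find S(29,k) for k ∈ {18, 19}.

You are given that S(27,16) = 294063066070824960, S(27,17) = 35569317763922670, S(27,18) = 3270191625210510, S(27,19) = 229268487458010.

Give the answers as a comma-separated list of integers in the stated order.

2598531274376323650, 239332331869053150

i=28: T(28,17)=294063066070824960+17·35569317763922670=898741468057510350 | T(28,18)=35569317763922670+18·3270191625210510=94432767017711850 | T(28,19)=3270191625210510+19·229268487458010=7626292886912700
i=29: T(29,18)=898741468057510350+18·94432767017711850=2598531274376323650 | T(29,19)=94432767017711850+19·7626292886912700=239332331869053150
Read S(29,18) = 2598531274376323650, S(29,19) = 239332331869053150.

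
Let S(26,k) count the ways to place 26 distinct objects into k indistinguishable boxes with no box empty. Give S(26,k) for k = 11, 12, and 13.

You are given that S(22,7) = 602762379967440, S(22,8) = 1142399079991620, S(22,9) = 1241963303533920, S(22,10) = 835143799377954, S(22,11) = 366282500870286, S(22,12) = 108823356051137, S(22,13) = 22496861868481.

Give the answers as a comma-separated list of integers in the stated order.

10029078340998476760, 5149507353856958820, 1850568574253550060

i=23: T(23,8)=602762379967440+8·1142399079991620=9741955019900400 | T(23,9)=1142399079991620+9·1241963303533920=12320068811796900 | T(23,10)=1241963303533920+10·835143799377954=9593401297313460 | T(23,11)=835143799377954+11·366282500870286=4864251308951100 | T(23,12)=366282500870286+12·108823356051137=1672162773483930 | T(23,13)=108823356051137+13·22496861868481=401282560341390
i=24: T(24,9)=9741955019900400+9·12320068811796900=120622574326072500 | T(24,10)=12320068811796900+10·9593401297313460=108254081784931500 | T(24,11)=9593401297313460+11·4864251308951100=63100165695775560 | T(24,12)=4864251308951100+12·1672162773483930=24930204590758260 | T(24,13)=1672162773483930+13·401282560341390=6888836057922000
i=25: T(25,10)=120622574326072500+10·108254081784931500=1203163392175387500 | T(25,11)=108254081784931500+11·63100165695775560=802355904438462660 | T(25,12)=63100165695775560+12·24930204590758260=362262620784874680 | T(25,13)=24930204590758260+13·6888836057922000=114485073343744260
i=26: T(26,11)=1203163392175387500+11·802355904438462660=10029078340998476760 | T(26,12)=802355904438462660+12·362262620784874680=5149507353856958820 | T(26,13)=362262620784874680+13·114485073343744260=1850568574253550060
Read S(26,11) = 10029078340998476760, S(26,12) = 5149507353856958820, S(26,13) = 1850568574253550060.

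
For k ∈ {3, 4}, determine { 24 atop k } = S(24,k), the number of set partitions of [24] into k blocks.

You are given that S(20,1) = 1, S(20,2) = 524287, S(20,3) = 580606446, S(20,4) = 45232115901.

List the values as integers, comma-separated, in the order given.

r21: T_21,1=1×1+0=1; T_21,2=2×524287+1=1048575; T_21,3=3×580606446+524287=1742343625; T_21,4=4×45232115901+580606446=181509070050
r22: T_22,1=1×1+0=1; T_22,2=2×1048575+1=2097151; T_22,3=3×1742343625+1048575=5228079450; T_22,4=4×181509070050+1742343625=727778623825
r23: T_23,2=2×2097151+1=4194303; T_23,3=3×5228079450+2097151=15686335501; T_23,4=4×727778623825+5228079450=2916342574750
r24: T_24,3=3×15686335501+4194303=47063200806; T_24,4=4×2916342574750+15686335501=11681056634501
Read S(24,3) = 47063200806, S(24,4) = 11681056634501.

47063200806, 11681056634501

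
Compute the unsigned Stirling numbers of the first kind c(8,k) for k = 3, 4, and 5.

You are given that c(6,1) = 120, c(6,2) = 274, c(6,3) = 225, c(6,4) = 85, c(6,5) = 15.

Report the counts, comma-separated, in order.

13132, 6769, 1960

r7: T_7,2=6×274+120=1764; T_7,3=6×225+274=1624; T_7,4=6×85+225=735; T_7,5=6×15+85=175
r8: T_8,3=7×1624+1764=13132; T_8,4=7×735+1624=6769; T_8,5=7×175+735=1960
Read c(8,3) = 13132, c(8,4) = 6769, c(8,5) = 1960.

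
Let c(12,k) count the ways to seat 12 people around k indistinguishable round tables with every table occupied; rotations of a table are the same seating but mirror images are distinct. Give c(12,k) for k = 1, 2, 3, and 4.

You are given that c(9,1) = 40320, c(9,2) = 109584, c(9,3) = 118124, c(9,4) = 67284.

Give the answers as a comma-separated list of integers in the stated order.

39916800, 120543840, 150917976, 105258076

[10] T[10,1]:9*40320+0=362880 · T[10,2]:9*109584+40320=1026576 · T[10,3]:9*118124+109584=1172700 · T[10,4]:9*67284+118124=723680
[11] T[11,1]:10*362880+0=3628800 · T[11,2]:10*1026576+362880=10628640 · T[11,3]:10*1172700+1026576=12753576 · T[11,4]:10*723680+1172700=8409500
[12] T[12,1]:11*3628800+0=39916800 · T[12,2]:11*10628640+3628800=120543840 · T[12,3]:11*12753576+10628640=150917976 · T[12,4]:11*8409500+12753576=105258076
Read c(12,1) = 39916800, c(12,2) = 120543840, c(12,3) = 150917976, c(12,4) = 105258076.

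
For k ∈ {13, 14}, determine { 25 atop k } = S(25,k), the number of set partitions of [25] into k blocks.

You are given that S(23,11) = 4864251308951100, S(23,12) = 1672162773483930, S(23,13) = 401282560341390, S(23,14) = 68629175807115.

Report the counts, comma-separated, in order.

[24] T[24,12]:12*1672162773483930+4864251308951100=24930204590758260 · T[24,13]:13*401282560341390+1672162773483930=6888836057922000 · T[24,14]:14*68629175807115+401282560341390=1362091021641000
[25] T[25,13]:13*6888836057922000+24930204590758260=114485073343744260 · T[25,14]:14*1362091021641000+6888836057922000=25958110360896000
Read S(25,13) = 114485073343744260, S(25,14) = 25958110360896000.

114485073343744260, 25958110360896000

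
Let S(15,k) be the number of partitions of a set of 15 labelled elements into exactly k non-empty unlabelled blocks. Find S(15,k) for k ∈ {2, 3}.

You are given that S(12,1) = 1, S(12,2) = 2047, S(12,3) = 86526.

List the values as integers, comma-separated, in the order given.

16383, 2375101

[13] T[13,1]:1*1+0=1 · T[13,2]:2*2047+1=4095 · T[13,3]:3*86526+2047=261625
[14] T[14,1]:1*1+0=1 · T[14,2]:2*4095+1=8191 · T[14,3]:3*261625+4095=788970
[15] T[15,2]:2*8191+1=16383 · T[15,3]:3*788970+8191=2375101
Read S(15,2) = 16383, S(15,3) = 2375101.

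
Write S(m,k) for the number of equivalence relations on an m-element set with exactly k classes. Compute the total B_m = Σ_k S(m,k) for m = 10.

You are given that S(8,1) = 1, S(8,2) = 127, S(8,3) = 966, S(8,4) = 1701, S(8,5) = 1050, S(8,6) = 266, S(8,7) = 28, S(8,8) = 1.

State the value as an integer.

[9] T[9,1]:1*1+0=1 · T[9,2]:2*127+1=255 · T[9,3]:3*966+127=3025 · T[9,4]:4*1701+966=7770 · T[9,5]:5*1050+1701=6951 · T[9,6]:6*266+1050=2646 · T[9,7]:7*28+266=462 · T[9,8]:8*1+28=36 · T[9,9]:9*0+1=1
[10] T[10,1]:1*1+0=1 · T[10,2]:2*255+1=511 · T[10,3]:3*3025+255=9330 · T[10,4]:4*7770+3025=34105 · T[10,5]:5*6951+7770=42525 · T[10,6]:6*2646+6951=22827 · T[10,7]:7*462+2646=5880 · T[10,8]:8*36+462=750 · T[10,9]:9*1+36=45 · T[10,10]:10*0+1=1
B_10 = ΣS(10,k) = 1+511+9330+34105+42525+22827+5880+750+45+1 = 115975

115975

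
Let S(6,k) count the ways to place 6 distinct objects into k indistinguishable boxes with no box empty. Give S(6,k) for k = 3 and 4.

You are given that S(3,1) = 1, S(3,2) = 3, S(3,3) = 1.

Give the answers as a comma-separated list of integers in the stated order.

r4: T_4,1=1×1+0=1; T_4,2=2×3+1=7; T_4,3=3×1+3=6; T_4,4=4×0+1=1
r5: T_5,2=2×7+1=15; T_5,3=3×6+7=25; T_5,4=4×1+6=10
r6: T_6,3=3×25+15=90; T_6,4=4×10+25=65
Read S(6,3) = 90, S(6,4) = 65.

90, 65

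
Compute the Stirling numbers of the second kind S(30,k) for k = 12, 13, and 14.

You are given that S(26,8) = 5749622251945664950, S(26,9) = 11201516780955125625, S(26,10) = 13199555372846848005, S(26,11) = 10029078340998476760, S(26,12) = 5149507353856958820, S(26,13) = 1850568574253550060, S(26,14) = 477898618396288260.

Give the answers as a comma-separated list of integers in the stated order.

@27  (27,9):11201516780955125625·9+5749622251945664950→106563273280541795575, (27,10):13199555372846848005·10+11201516780955125625→143197070509423605675, (27,11):10029078340998476760·11+13199555372846848005→123519417123830092365, (27,12):5149507353856958820·12+10029078340998476760→71823166587281982600, (27,13):1850568574253550060·13+5149507353856958820→29206898819153109600, (27,14):477898618396288260·14+1850568574253550060→8541149231801585700
@28  (28,10):143197070509423605675·10+106563273280541795575→1538533978374777852325, (28,11):123519417123830092365·11+143197070509423605675→1501910658871554621690, (28,12):71823166587281982600·12+123519417123830092365→985397416171213883565, (28,13):29206898819153109600·13+71823166587281982600→451512851236272407400, (28,14):8541149231801585700·14+29206898819153109600→148782988064375309400
@29  (29,11):1501910658871554621690·11+1538533978374777852325→18059551225961878690915, (29,12):985397416171213883565·12+1501910658871554621690→13326679652926121224470, (29,13):451512851236272407400·13+985397416171213883565→6855064482242755179765, (29,14):148782988064375309400·14+451512851236272407400→2534474684137526739000
@30  (30,12):13326679652926121224470·12+18059551225961878690915→177979707061075333384555, (30,13):6855064482242755179765·13+13326679652926121224470→102442517922081938561415, (30,14):2534474684137526739000·14+6855064482242755179765→42337710060168129525765
Read S(30,12) = 177979707061075333384555, S(30,13) = 102442517922081938561415, S(30,14) = 42337710060168129525765.

177979707061075333384555, 102442517922081938561415, 42337710060168129525765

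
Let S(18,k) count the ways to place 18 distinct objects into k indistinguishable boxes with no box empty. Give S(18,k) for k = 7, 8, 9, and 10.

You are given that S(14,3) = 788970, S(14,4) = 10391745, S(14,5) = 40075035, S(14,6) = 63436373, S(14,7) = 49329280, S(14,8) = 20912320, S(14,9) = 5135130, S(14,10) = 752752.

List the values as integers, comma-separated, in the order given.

@15  (15,4):10391745·4+788970→42355950, (15,5):40075035·5+10391745→210766920, (15,6):63436373·6+40075035→420693273, (15,7):49329280·7+63436373→408741333, (15,8):20912320·8+49329280→216627840, (15,9):5135130·9+20912320→67128490, (15,10):752752·10+5135130→12662650
@16  (16,5):210766920·5+42355950→1096190550, (16,6):420693273·6+210766920→2734926558, (16,7):408741333·7+420693273→3281882604, (16,8):216627840·8+408741333→2141764053, (16,9):67128490·9+216627840→820784250, (16,10):12662650·10+67128490→193754990
@17  (17,6):2734926558·6+1096190550→17505749898, (17,7):3281882604·7+2734926558→25708104786, (17,8):2141764053·8+3281882604→20415995028, (17,9):820784250·9+2141764053→9528822303, (17,10):193754990·10+820784250→2758334150
@18  (18,7):25708104786·7+17505749898→197462483400, (18,8):20415995028·8+25708104786→189036065010, (18,9):9528822303·9+20415995028→106175395755, (18,10):2758334150·10+9528822303→37112163803
Read S(18,7) = 197462483400, S(18,8) = 189036065010, S(18,9) = 106175395755, S(18,10) = 37112163803.

197462483400, 189036065010, 106175395755, 37112163803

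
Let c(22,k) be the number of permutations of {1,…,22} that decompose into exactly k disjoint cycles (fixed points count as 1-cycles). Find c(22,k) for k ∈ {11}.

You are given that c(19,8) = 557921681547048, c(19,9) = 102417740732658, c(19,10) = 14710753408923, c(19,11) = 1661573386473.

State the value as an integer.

37600535086859745

i=20: T(20,9)=557921681547048+19·102417740732658=2503858755467550 | T(20,10)=102417740732658+19·14710753408923=381922055502195 | T(20,11)=14710753408923+19·1661573386473=46280647751910
i=21: T(21,10)=2503858755467550+20·381922055502195=10142299865511450 | T(21,11)=381922055502195+20·46280647751910=1307535010540395
i=22: T(22,11)=10142299865511450+21·1307535010540395=37600535086859745
Read c(22,11) = 37600535086859745.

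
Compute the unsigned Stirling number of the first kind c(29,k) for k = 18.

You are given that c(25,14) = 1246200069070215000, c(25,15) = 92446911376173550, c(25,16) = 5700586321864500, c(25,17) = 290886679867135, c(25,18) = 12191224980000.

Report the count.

row 26: T[26][15]=25·92446911376173550+1246200069070215000=3557372853474553750  T[26][16]=25·5700586321864500+92446911376173550=234961569422786050  T[26][17]=25·290886679867135+5700586321864500=12972753318542875  T[26][18]=25·12191224980000+290886679867135=595667304367135
row 27: T[27][16]=26·234961569422786050+3557372853474553750=9666373658466991050  T[27][17]=26·12972753318542875+234961569422786050=572253155704900800  T[27][18]=26·595667304367135+12972753318542875=28460103232088385
row 28: T[28][17]=27·572253155704900800+9666373658466991050=25117208862499312650  T[28][18]=27·28460103232088385+572253155704900800=1340675942971287195
row 29: T[29][18]=28·1340675942971287195+25117208862499312650=62656135265695354110
Read c(29,18) = 62656135265695354110.

62656135265695354110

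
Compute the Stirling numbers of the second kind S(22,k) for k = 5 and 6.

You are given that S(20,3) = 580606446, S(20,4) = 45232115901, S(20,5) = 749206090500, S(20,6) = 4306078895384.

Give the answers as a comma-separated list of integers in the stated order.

19137821912055, 163305339345225

@21  (21,4):45232115901·4+580606446→181509070050, (21,5):749206090500·5+45232115901→3791262568401, (21,6):4306078895384·6+749206090500→26585679462804
@22  (22,5):3791262568401·5+181509070050→19137821912055, (22,6):26585679462804·6+3791262568401→163305339345225
Read S(22,5) = 19137821912055, S(22,6) = 163305339345225.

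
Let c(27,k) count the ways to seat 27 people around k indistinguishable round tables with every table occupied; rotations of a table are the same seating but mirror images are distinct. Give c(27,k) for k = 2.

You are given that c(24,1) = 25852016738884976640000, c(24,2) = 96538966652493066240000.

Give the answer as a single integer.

1554454559147562279567360000

r25: T_25,1=24×25852016738884976640000+0=620448401733239439360000; T_25,2=24×96538966652493066240000+25852016738884976640000=2342787216398718566400000
r26: T_26,1=25×620448401733239439360000+0=15511210043330985984000000; T_26,2=25×2342787216398718566400000+620448401733239439360000=59190128811701203599360000
r27: T_27,2=26×59190128811701203599360000+15511210043330985984000000=1554454559147562279567360000
Read c(27,2) = 1554454559147562279567360000.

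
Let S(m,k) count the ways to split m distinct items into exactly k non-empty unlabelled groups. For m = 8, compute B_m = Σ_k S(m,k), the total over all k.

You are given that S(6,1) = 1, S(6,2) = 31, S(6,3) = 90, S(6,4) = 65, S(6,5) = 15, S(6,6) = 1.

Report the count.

4140

@7  (7,1):1·1+0→1, (7,2):31·2+1→63, (7,3):90·3+31→301, (7,4):65·4+90→350, (7,5):15·5+65→140, (7,6):1·6+15→21, (7,7):0·7+1→1
@8  (8,1):1·1+0→1, (8,2):63·2+1→127, (8,3):301·3+63→966, (8,4):350·4+301→1701, (8,5):140·5+350→1050, (8,6):21·6+140→266, (8,7):1·7+21→28, (8,8):0·8+1→1
B_8 = ΣS(8,k) = 1+127+966+1701+1050+266+28+1 = 4140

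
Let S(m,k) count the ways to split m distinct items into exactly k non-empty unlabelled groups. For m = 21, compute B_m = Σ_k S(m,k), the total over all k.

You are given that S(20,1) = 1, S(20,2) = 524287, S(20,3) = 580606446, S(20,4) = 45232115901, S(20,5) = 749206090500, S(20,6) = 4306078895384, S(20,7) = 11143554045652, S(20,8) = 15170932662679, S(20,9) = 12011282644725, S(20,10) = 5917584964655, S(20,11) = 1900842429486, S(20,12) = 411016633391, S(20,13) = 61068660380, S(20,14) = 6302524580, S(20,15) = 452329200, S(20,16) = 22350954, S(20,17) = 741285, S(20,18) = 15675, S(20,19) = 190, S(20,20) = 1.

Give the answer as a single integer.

474869816156751

row 21: T[21][1]=1·1+0=1  T[21][2]=2·524287+1=1048575  T[21][3]=3·580606446+524287=1742343625  T[21][4]=4·45232115901+580606446=181509070050  T[21][5]=5·749206090500+45232115901=3791262568401  T[21][6]=6·4306078895384+749206090500=26585679462804  T[21][7]=7·11143554045652+4306078895384=82310957214948  T[21][8]=8·15170932662679+11143554045652=132511015347084  T[21][9]=9·12011282644725+15170932662679=123272476465204  T[21][10]=10·5917584964655+12011282644725=71187132291275  T[21][11]=11·1900842429486+5917584964655=26826851689001  T[21][12]=12·411016633391+1900842429486=6833042030178  T[21][13]=13·61068660380+411016633391=1204909218331  T[21][14]=14·6302524580+61068660380=149304004500  T[21][15]=15·452329200+6302524580=13087462580  T[21][16]=16·22350954+452329200=809944464  T[21][17]=17·741285+22350954=34952799  T[21][18]=18·15675+741285=1023435  T[21][19]=19·190+15675=19285  T[21][20]=20·1+190=210  T[21][21]=21·0+1=1
B_21 = ΣS(21,k) = 1+1048575+1742343625+181509070050+3791262568401+26585679462804+82310957214948+132511015347084+123272476465204+71187132291275+26826851689001+6833042030178+1204909218331+149304004500+13087462580+809944464+34952799+1023435+19285+210+1 = 474869816156751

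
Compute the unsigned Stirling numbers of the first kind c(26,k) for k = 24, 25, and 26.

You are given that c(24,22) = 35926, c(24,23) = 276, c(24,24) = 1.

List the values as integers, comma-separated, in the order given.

row 25: T[25][23]=24·276+35926=42550  T[25][24]=24·1+276=300  T[25][25]=24·0+1=1
row 26: T[26][24]=25·300+42550=50050  T[26][25]=25·1+300=325  T[26][26]=25·0+1=1
Read c(26,24) = 50050, c(26,25) = 325, c(26,26) = 1.

50050, 325, 1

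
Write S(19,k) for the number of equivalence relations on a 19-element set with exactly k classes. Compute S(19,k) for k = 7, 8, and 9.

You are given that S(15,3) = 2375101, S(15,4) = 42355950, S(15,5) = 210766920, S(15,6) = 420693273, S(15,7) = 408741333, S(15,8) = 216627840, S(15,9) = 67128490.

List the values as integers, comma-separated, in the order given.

@16  (16,4):42355950·4+2375101→171798901, (16,5):210766920·5+42355950→1096190550, (16,6):420693273·6+210766920→2734926558, (16,7):408741333·7+420693273→3281882604, (16,8):216627840·8+408741333→2141764053, (16,9):67128490·9+216627840→820784250
@17  (17,5):1096190550·5+171798901→5652751651, (17,6):2734926558·6+1096190550→17505749898, (17,7):3281882604·7+2734926558→25708104786, (17,8):2141764053·8+3281882604→20415995028, (17,9):820784250·9+2141764053→9528822303
@18  (18,6):17505749898·6+5652751651→110687251039, (18,7):25708104786·7+17505749898→197462483400, (18,8):20415995028·8+25708104786→189036065010, (18,9):9528822303·9+20415995028→106175395755
@19  (19,7):197462483400·7+110687251039→1492924634839, (19,8):189036065010·8+197462483400→1709751003480, (19,9):106175395755·9+189036065010→1144614626805
Read S(19,7) = 1492924634839, S(19,8) = 1709751003480, S(19,9) = 1144614626805.

1492924634839, 1709751003480, 1144614626805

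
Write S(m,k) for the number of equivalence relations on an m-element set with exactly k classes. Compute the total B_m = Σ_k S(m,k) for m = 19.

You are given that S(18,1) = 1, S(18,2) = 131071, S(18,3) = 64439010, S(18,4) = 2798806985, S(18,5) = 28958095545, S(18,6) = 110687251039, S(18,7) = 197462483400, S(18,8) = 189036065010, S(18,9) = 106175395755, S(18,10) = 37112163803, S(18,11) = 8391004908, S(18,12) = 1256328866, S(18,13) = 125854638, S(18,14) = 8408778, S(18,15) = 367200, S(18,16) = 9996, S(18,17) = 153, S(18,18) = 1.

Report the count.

[19] T[19,1]:1*1+0=1 · T[19,2]:2*131071+1=262143 · T[19,3]:3*64439010+131071=193448101 · T[19,4]:4*2798806985+64439010=11259666950 · T[19,5]:5*28958095545+2798806985=147589284710 · T[19,6]:6*110687251039+28958095545=693081601779 · T[19,7]:7*197462483400+110687251039=1492924634839 · T[19,8]:8*189036065010+197462483400=1709751003480 · T[19,9]:9*106175395755+189036065010=1144614626805 · T[19,10]:10*37112163803+106175395755=477297033785 · T[19,11]:11*8391004908+37112163803=129413217791 · T[19,12]:12*1256328866+8391004908=23466951300 · T[19,13]:13*125854638+1256328866=2892439160 · T[19,14]:14*8408778+125854638=243577530 · T[19,15]:15*367200+8408778=13916778 · T[19,16]:16*9996+367200=527136 · T[19,17]:17*153+9996=12597 · T[19,18]:18*1+153=171 · T[19,19]:19*0+1=1
B_19 = ΣS(19,k) = 1+262143+193448101+11259666950+147589284710+693081601779+1492924634839+1709751003480+1144614626805+477297033785+129413217791+23466951300+2892439160+243577530+13916778+527136+12597+171+1 = 5832742205057

5832742205057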